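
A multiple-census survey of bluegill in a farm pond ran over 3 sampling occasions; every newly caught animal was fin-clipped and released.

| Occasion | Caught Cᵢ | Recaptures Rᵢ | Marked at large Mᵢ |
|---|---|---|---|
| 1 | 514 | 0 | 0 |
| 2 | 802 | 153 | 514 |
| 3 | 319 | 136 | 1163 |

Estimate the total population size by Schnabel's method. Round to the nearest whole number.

N ≈ 2710

Σ MᵢCᵢ = 0·514 + 514·802 + 1163·319 = 0 + 412228 + 370997 = 783225
Σ Rᵢ = 0 + 153 + 136 = 289
N̂ = 783225 / 289 ≈ 2710.1 → 2710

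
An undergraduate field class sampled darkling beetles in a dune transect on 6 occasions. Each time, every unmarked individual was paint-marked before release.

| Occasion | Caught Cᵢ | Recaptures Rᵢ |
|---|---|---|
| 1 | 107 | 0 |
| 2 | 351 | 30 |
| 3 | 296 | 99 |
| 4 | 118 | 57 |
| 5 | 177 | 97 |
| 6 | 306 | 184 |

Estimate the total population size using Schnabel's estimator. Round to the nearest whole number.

N ≈ 1272

Marked at large before each occasion: Mᵢ = Σⱼ<ᵢ (Cⱼ − Rⱼ) → M1=0, M2=107, M3=428, M4=625, M5=686, M6=766
Σ MᵢCᵢ = 0·107 + 107·351 + 428·296 + 625·118 + 686·177 + 766·306 = 0 + 37557 + 126688 + 73750 + 121422 + 234396 = 593813
Σ Rᵢ = 0 + 30 + 99 + 57 + 97 + 184 = 467
N̂ = 593813 / 467 ≈ 1271.5 → 1272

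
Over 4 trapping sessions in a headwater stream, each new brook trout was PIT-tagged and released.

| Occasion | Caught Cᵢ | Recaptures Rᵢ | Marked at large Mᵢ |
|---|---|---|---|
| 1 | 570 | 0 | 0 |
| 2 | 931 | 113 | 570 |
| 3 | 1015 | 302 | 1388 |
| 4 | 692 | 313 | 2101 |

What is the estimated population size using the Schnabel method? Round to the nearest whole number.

N ≈ 4661

Σ MᵢCᵢ = 0·570 + 570·931 + 1388·1015 + 2101·692 = 0 + 530670 + 1408820 + 1453892 = 3393382
Σ Rᵢ = 0 + 113 + 302 + 313 = 728
N̂ = 3393382 / 728 ≈ 4661.2 → 4661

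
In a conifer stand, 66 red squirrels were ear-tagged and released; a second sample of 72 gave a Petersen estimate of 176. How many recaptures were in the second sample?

R = 27

From N = M·C/R: R = M·C / N = 66·72 / 176 = 4752 / 176 = 27.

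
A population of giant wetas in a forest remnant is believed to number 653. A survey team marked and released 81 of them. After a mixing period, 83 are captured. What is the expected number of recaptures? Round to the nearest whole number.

The marked fraction of the population is 81/653, so in a sample of 83 expect C·(M/N) marked.
E[R] = 81 × 83 / 653 = 6723 / 653 ≈ 10.3 → 10

expected recaptures ≈ 10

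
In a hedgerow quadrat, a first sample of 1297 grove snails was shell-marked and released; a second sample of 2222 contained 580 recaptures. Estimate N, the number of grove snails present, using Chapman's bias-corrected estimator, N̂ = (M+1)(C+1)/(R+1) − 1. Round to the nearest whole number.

N ≈ 4965

N̂ = (1297+1)(2222+1)/(580+1) − 1 = 1298·2223/581 − 1
= 2885454/581 − 1 ≈ 4966.4 − 1 ≈ 4965.4 → 4965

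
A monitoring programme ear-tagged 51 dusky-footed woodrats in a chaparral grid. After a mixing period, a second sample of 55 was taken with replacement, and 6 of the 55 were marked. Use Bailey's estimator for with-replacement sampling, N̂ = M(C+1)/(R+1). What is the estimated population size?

N = 408

N̂ = 51·(55+1)/(6+1) = 51·56/7 = 2856/7 = 408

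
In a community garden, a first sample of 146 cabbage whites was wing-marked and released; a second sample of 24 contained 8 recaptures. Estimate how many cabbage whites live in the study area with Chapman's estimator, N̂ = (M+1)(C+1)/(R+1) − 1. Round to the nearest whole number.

N ≈ 407

N̂ = (146+1)(24+1)/(8+1) − 1 = 147·25/9 − 1
= 3675/9 − 1 ≈ 408.3 − 1 ≈ 407.3 → 407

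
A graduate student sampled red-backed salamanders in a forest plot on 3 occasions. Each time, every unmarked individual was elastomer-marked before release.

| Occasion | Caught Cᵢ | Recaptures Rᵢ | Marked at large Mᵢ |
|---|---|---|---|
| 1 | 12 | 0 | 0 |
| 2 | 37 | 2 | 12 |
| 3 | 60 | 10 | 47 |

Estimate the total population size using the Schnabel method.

N = 272

Σ MᵢCᵢ = 0·12 + 12·37 + 47·60 = 0 + 444 + 2820 = 3264
Σ Rᵢ = 0 + 2 + 10 = 12
N̂ = 3264 / 12 = 272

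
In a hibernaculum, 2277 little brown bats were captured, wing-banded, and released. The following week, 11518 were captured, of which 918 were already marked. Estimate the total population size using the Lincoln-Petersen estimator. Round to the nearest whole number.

N ≈ 28,569

Lincoln-Petersen assumes M/N = R/C, so N = M·C / R.
N = (2277 × 11518) / 918 = 26226486 / 918 ≈ 28569.2 → 28569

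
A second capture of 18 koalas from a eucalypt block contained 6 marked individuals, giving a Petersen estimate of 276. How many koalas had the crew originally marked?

From N = M·C/R: M = N·R / C = 276·6 / 18 = 1656 / 18 = 92.

M = 92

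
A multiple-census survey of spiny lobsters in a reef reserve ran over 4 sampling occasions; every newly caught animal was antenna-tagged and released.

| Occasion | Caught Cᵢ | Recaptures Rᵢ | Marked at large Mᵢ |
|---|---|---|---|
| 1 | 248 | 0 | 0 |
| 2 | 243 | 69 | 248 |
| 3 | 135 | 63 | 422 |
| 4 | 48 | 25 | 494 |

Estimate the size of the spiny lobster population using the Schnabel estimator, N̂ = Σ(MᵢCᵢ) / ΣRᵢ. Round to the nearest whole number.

Σ MᵢCᵢ = 0·248 + 248·243 + 422·135 + 494·48 = 0 + 60264 + 56970 + 23712 = 140946
Σ Rᵢ = 0 + 69 + 63 + 25 = 157
N̂ = 140946 / 157 ≈ 897.7 → 898

N ≈ 898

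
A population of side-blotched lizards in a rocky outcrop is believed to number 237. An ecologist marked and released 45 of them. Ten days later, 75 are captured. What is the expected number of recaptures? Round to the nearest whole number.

expected recaptures ≈ 14

Expected recaptures E[R] = M·C / N.
E[R] = 45 × 75 / 237 = 3375 / 237 ≈ 14.2 → 14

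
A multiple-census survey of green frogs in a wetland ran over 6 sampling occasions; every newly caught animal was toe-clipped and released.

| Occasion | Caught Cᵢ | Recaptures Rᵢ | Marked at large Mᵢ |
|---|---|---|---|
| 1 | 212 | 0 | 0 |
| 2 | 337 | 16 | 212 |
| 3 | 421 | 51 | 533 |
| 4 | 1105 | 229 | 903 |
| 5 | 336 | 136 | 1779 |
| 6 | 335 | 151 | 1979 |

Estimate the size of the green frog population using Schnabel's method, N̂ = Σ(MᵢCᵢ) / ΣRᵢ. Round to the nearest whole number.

N ≈ 4381

Σ MᵢCᵢ = 0·212 + 212·337 + 533·421 + 903·1105 + 1779·336 + 1979·335 = 0 + 71444 + 224393 + 997815 + 597744 + 662965 = 2554361
Σ Rᵢ = 0 + 16 + 51 + 229 + 136 + 151 = 583
N̂ = 2554361 / 583 ≈ 4381.4 → 4381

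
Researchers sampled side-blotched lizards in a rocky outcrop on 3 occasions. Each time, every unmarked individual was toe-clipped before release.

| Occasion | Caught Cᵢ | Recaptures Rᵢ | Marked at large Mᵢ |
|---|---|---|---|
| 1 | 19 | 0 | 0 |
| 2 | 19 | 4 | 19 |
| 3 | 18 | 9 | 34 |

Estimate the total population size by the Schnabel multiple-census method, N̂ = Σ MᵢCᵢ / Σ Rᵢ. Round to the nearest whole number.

Σ MᵢCᵢ = 0·19 + 19·19 + 34·18 = 0 + 361 + 612 = 973
Σ Rᵢ = 0 + 4 + 9 = 13
N̂ = 973 / 13 ≈ 74.8 → 75

N ≈ 75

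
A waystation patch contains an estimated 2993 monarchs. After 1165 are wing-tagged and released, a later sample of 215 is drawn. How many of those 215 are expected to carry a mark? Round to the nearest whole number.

Expected recaptures E[R] = M·C / N.
E[R] = 1165 × 215 / 2993 = 250475 / 2993 ≈ 83.7 → 84

expected recaptures ≈ 84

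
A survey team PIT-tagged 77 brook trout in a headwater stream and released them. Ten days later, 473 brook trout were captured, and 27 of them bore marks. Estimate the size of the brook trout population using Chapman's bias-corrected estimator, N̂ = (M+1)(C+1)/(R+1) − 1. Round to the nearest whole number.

N ≈ 1319

N̂ = (77+1)(473+1)/(27+1) − 1 = 78·474/28 − 1
= 36972/28 − 1 ≈ 1320.4 − 1 ≈ 1319.4 → 1319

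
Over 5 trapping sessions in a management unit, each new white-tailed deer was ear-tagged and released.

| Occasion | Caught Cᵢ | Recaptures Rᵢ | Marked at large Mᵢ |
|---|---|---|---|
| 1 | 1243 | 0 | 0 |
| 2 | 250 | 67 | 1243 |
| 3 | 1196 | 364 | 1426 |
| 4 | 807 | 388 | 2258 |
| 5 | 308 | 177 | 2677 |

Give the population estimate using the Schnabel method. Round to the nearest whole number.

N ≈ 4682

Σ MᵢCᵢ = 0·1243 + 1243·250 + 1426·1196 + 2258·807 + 2677·308 = 0 + 310750 + 1705496 + 1822206 + 824516 = 4662968
Σ Rᵢ = 0 + 67 + 364 + 388 + 177 = 996
N̂ = 4662968 / 996 ≈ 4681.7 → 4682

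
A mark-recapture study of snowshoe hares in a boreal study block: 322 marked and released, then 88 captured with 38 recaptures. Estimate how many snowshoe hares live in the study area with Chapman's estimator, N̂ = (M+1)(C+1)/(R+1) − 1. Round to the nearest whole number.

N ≈ 736

N̂ = (322+1)(88+1)/(38+1) − 1 = 323·89/39 − 1
= 28747/39 − 1 ≈ 737.1 − 1 ≈ 736.1 → 736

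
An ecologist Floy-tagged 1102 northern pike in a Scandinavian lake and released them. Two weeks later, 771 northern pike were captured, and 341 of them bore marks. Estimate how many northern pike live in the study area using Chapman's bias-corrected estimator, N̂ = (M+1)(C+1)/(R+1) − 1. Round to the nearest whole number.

N̂ = (1102+1)(771+1)/(341+1) − 1 = 1103·772/342 − 1
= 851516/342 − 1 ≈ 2489.8 − 1 ≈ 2488.8 → 2489

N ≈ 2489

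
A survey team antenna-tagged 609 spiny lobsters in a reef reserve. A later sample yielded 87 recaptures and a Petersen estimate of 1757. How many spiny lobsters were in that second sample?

From N = M·C/R: C = N·R / M = 1757·87 / 609 = 152859 / 609 = 251.

C = 251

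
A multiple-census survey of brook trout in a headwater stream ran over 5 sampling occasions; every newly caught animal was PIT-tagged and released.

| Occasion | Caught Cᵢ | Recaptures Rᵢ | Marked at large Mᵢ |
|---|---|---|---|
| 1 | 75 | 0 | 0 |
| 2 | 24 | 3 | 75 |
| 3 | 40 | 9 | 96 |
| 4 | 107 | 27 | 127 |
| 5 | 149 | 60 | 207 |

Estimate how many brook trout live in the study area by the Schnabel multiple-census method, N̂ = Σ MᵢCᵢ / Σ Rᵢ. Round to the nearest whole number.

Σ MᵢCᵢ = 0·75 + 75·24 + 96·40 + 127·107 + 207·149 = 0 + 1800 + 3840 + 13589 + 30843 = 50072
Σ Rᵢ = 0 + 3 + 9 + 27 + 60 = 99
N̂ = 50072 / 99 ≈ 505.8 → 506

N ≈ 506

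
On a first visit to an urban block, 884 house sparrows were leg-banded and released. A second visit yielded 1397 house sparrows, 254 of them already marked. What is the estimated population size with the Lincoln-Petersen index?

N = 4862

The marked fraction in the recapture sample should equal the marked fraction in the population: 254/1397 = 884/N.
N = (884 × 1397) / 254 = 1234948 / 254 = 4862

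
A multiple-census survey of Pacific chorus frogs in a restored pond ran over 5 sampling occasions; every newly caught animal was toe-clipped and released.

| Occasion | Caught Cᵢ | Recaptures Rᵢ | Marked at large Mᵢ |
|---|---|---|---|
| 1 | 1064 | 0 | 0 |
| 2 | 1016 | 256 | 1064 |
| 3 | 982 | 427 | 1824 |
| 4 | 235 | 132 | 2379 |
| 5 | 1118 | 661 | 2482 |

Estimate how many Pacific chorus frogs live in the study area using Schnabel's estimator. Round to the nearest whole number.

Σ MᵢCᵢ = 0·1064 + 1064·1016 + 1824·982 + 2379·235 + 2482·1118 = 0 + 1081024 + 1791168 + 559065 + 2774876 = 6206133
Σ Rᵢ = 0 + 256 + 427 + 132 + 661 = 1476
N̂ = 6206133 / 1476 ≈ 4204.7 → 4205

N ≈ 4205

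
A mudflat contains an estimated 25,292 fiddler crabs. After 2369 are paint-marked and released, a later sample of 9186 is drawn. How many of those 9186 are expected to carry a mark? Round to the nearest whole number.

expected recaptures ≈ 860

Expected recaptures E[R] = M·C / N.
E[R] = 2369 × 9186 / 25292 = 21761634 / 25292 ≈ 860.4 → 860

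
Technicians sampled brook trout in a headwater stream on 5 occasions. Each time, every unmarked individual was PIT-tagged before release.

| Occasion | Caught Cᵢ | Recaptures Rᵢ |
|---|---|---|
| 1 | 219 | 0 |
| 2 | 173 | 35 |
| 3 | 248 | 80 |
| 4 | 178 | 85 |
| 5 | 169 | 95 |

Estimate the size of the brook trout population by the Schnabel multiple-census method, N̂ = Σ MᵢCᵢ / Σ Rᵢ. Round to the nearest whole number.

Marked at large before each occasion: Mᵢ = Σⱼ<ᵢ (Cⱼ − Rⱼ) → M1=0, M2=219, M3=357, M4=525, M5=618
Σ MᵢCᵢ = 0·219 + 219·173 + 357·248 + 525·178 + 618·169 = 0 + 37887 + 88536 + 93450 + 104442 = 324315
Σ Rᵢ = 0 + 35 + 80 + 85 + 95 = 295
N̂ = 324315 / 295 ≈ 1099.4 → 1099

N ≈ 1099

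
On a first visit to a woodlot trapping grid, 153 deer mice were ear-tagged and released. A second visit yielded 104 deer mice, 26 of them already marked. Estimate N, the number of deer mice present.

The marked fraction in the recapture sample should equal the marked fraction in the population: 26/104 = 153/N.
N = (153 × 104) / 26 = 15912 / 26 = 612

N = 612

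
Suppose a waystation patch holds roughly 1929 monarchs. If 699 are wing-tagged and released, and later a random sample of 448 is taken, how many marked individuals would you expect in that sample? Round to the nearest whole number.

Expected recaptures E[R] = M·C / N.
E[R] = 699 × 448 / 1929 = 313152 / 1929 ≈ 162.3 → 162

expected recaptures ≈ 162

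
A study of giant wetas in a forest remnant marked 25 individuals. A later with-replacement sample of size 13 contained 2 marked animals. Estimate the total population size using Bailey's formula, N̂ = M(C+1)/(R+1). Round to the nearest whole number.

N̂ = 25·(13+1)/(2+1) = 25·14/3 = 350/3 ≈ 116.7 → 117

N ≈ 117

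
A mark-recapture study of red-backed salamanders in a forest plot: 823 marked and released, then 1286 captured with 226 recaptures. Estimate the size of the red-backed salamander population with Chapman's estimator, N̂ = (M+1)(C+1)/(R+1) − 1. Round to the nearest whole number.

N ≈ 4671

N̂ = (823+1)(1286+1)/(226+1) − 1 = 824·1287/227 − 1
= 1060488/227 − 1 ≈ 4671.8 − 1 ≈ 4670.8 → 4671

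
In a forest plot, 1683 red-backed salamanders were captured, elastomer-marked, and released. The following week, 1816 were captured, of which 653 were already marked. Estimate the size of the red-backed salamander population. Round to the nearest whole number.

N ≈ 4680

N = (1683 × 1816) / 653 = 3056328 / 653 ≈ 4680.4 → 4680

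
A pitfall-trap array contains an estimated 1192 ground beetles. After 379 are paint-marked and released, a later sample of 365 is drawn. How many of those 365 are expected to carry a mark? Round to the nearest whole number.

expected recaptures ≈ 116

Expected recaptures E[R] = M·C / N.
E[R] = 379 × 365 / 1192 = 138335 / 1192 ≈ 116.1 → 116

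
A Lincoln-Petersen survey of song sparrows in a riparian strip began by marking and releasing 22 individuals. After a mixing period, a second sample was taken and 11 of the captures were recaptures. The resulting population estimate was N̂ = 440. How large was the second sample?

C = 220

From N = M·C/R: C = N·R / M = 440·11 / 22 = 4840 / 22 = 220.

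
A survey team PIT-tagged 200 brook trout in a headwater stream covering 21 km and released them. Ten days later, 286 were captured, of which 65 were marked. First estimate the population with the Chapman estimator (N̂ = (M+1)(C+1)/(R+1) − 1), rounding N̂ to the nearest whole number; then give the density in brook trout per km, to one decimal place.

N̂ = 201·287/66 − 1 = 57687/66 − 1 ≈ 873.0 → 873
Density = N̂ / area = 873 / 21 ≈ 41.57 → 41.6 per km

density ≈ 41.6 brook trout per km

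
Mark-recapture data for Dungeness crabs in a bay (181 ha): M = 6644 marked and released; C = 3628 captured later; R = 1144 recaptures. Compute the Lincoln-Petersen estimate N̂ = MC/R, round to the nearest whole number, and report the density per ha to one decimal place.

N̂ = 6644·3628/1144 = 24104432/1144 ≈ 21070.3 → 21070
Density = N̂ / area = 21070 / 181 ≈ 116.41 → 116.4 per ha

density ≈ 116.4 Dungeness crabs per ha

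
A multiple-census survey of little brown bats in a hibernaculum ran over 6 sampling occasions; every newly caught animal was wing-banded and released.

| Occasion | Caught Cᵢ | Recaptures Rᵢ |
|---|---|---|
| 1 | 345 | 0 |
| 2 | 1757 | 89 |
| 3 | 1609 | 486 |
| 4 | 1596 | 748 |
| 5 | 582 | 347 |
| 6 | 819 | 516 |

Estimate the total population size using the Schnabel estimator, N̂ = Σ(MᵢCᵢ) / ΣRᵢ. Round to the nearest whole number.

Marked at large before each occasion: Mᵢ = Σⱼ<ᵢ (Cⱼ − Rⱼ) → M1=0, M2=345, M3=2013, M4=3136, M5=3984, M6=4219
Σ MᵢCᵢ = 0·345 + 345·1757 + 2013·1609 + 3136·1596 + 3984·582 + 4219·819 = 0 + 606165 + 3238917 + 5005056 + 2318688 + 3455361 = 14624187
Σ Rᵢ = 0 + 89 + 486 + 748 + 347 + 516 = 2186
N̂ = 14624187 / 2186 ≈ 6689.9 → 6690

N ≈ 6690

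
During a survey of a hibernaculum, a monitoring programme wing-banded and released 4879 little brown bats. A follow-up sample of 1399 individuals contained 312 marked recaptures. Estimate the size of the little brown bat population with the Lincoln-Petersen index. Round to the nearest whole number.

N ≈ 21,877

N = (4879 × 1399) / 312 = 6825721 / 312 ≈ 21877.3 → 21877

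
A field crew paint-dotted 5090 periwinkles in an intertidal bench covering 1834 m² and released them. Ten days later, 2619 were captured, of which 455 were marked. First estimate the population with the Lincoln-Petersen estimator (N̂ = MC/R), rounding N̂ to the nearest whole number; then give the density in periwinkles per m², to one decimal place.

density ≈ 16.0 periwinkles per m²

N̂ = 5090·2619/455 = 13330710/455 ≈ 29298.3 → 29298
Density = N̂ / area = 29298 / 1834 ≈ 15.97 → 16.0 per m²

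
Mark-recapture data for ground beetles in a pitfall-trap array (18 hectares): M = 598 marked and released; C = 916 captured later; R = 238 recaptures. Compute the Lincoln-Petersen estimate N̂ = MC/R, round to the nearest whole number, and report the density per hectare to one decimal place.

N̂ = 598·916/238 = 547768/238 ≈ 2301.5 → 2302
Density = N̂ / area = 2302 / 18 ≈ 127.89 → 127.9 per hectare

density ≈ 127.9 ground beetles per hectare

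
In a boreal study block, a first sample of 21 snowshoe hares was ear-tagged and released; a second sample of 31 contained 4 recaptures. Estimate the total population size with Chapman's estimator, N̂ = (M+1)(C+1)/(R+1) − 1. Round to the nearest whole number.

N ≈ 140

N̂ = (21+1)(31+1)/(4+1) − 1 = 22·32/5 − 1
= 704/5 − 1 ≈ 140.8 − 1 ≈ 139.8 → 140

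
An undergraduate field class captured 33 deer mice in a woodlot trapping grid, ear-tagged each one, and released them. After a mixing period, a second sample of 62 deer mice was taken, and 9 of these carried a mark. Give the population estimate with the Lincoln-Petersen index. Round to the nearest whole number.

N ≈ 227

N = (33 × 62) / 9 = 2046 / 9 ≈ 227.3 → 227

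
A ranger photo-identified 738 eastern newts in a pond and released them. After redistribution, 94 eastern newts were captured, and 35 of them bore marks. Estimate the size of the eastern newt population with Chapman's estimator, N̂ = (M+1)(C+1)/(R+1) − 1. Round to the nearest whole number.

N̂ = (738+1)(94+1)/(35+1) − 1 = 739·95/36 − 1
= 70205/36 − 1 ≈ 1950.1 − 1 ≈ 1949.1 → 1949

N ≈ 1949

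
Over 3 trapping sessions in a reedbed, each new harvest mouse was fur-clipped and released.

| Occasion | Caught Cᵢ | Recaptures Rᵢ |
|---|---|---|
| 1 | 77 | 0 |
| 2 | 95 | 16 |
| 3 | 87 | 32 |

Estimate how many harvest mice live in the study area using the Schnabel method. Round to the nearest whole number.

Marked at large before each occasion: Mᵢ = Σⱼ<ᵢ (Cⱼ − Rⱼ) → M1=0, M2=77, M3=156
Σ MᵢCᵢ = 0·77 + 77·95 + 156·87 = 0 + 7315 + 13572 = 20887
Σ Rᵢ = 0 + 16 + 32 = 48
N̂ = 20887 / 48 ≈ 435.1 → 435

N ≈ 435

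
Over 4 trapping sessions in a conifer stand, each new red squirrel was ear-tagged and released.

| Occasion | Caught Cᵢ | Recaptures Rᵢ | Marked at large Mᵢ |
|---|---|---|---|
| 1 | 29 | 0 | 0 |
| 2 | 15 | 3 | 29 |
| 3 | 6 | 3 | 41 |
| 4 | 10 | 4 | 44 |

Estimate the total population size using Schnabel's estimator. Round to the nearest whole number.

N ≈ 112

Σ MᵢCᵢ = 0·29 + 29·15 + 41·6 + 44·10 = 0 + 435 + 246 + 440 = 1121
Σ Rᵢ = 0 + 3 + 3 + 4 = 10
N̂ = 1121 / 10 ≈ 112.1 → 112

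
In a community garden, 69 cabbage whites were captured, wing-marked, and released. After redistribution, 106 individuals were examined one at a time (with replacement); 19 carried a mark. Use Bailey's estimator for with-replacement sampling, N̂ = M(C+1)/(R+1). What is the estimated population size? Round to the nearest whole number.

N ≈ 369

N̂ = 69·(106+1)/(19+1) = 69·107/20 = 7383/20 ≈ 369.1 → 369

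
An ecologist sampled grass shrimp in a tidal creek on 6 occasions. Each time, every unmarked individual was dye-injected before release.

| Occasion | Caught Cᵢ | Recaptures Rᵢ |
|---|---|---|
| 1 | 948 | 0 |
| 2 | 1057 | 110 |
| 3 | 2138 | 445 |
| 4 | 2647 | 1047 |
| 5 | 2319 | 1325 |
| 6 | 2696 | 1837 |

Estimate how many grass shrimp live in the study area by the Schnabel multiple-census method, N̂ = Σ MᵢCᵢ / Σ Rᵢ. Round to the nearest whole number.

Marked at large before each occasion: Mᵢ = Σⱼ<ᵢ (Cⱼ − Rⱼ) → M1=0, M2=948, M3=1895, M4=3588, M5=5188, M6=6182
Σ MᵢCᵢ = 0·948 + 948·1057 + 1895·2138 + 3588·2647 + 5188·2319 + 6182·2696 = 0 + 1002036 + 4051510 + 9497436 + 12030972 + 16666672 = 43248626
Σ Rᵢ = 0 + 110 + 445 + 1047 + 1325 + 1837 = 4764
N̂ = 43248626 / 4764 ≈ 9078.2 → 9078

N ≈ 9078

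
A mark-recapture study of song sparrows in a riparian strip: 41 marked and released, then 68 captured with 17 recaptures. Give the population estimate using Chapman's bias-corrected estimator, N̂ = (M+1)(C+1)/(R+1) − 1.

N = 160

N̂ = (41+1)(68+1)/(17+1) − 1 = 42·69/18 − 1
= 2898/18 − 1 = 161 − 1 = 160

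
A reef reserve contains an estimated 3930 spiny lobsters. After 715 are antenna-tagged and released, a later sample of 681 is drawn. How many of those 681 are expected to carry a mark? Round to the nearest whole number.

The marked fraction of the population is 715/3930, so in a sample of 681 expect C·(M/N) marked.
E[R] = 715 × 681 / 3930 = 486915 / 3930 ≈ 123.9 → 124

expected recaptures ≈ 124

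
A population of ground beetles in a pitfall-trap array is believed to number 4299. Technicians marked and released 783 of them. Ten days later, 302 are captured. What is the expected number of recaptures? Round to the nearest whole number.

The marked fraction of the population is 783/4299, so in a sample of 302 expect C·(M/N) marked.
E[R] = 783 × 302 / 4299 = 236466 / 4299 ≈ 55.0 → 55

expected recaptures ≈ 55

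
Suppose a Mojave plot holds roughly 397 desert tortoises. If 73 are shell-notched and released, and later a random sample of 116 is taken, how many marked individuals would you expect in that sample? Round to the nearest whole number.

Expected recaptures E[R] = M·C / N.
E[R] = 73 × 116 / 397 = 8468 / 397 ≈ 21.3 → 21

expected recaptures ≈ 21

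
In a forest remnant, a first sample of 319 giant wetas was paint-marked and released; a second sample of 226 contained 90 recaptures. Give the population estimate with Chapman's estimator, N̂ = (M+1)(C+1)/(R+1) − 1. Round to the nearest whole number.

N ≈ 797

N̂ = (319+1)(226+1)/(90+1) − 1 = 320·227/91 − 1
= 72640/91 − 1 ≈ 798.2 − 1 ≈ 797.2 → 797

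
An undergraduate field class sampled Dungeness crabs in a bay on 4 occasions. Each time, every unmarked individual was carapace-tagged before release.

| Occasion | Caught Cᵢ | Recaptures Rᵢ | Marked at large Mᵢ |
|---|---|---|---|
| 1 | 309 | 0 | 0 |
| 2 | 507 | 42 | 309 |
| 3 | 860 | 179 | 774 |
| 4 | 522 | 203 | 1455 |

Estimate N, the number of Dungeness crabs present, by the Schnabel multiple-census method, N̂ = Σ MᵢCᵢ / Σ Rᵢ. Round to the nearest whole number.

Σ MᵢCᵢ = 0·309 + 309·507 + 774·860 + 1455·522 = 0 + 156663 + 665640 + 759510 = 1581813
Σ Rᵢ = 0 + 42 + 179 + 203 = 424
N̂ = 1581813 / 424 ≈ 3730.7 → 3731

N ≈ 3731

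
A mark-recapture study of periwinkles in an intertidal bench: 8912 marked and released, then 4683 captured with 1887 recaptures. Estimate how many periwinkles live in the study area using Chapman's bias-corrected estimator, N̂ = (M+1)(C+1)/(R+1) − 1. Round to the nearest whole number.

N̂ = (8912+1)(4683+1)/(1887+1) − 1 = 8913·4684/1888 − 1
= 41748492/1888 − 1 ≈ 22112.5 − 1 ≈ 22111.5 → 22112

N ≈ 22,112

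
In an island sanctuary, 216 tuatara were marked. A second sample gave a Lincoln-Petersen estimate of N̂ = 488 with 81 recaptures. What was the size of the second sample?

C = 183

From N = M·C/R: C = N·R / M = 488·81 / 216 = 39528 / 216 = 183.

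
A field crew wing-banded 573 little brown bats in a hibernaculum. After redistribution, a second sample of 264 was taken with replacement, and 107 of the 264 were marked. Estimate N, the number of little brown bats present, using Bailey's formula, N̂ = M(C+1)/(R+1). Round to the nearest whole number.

N̂ = 573·(264+1)/(107+1) = 573·265/108 = 151845/108 ≈ 1406.0 → 1406

N ≈ 1406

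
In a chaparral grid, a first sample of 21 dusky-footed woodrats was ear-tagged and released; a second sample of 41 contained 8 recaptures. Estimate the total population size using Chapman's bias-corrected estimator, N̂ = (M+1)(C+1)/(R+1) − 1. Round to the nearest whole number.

N̂ = (21+1)(41+1)/(8+1) − 1 = 22·42/9 − 1
= 924/9 − 1 ≈ 102.7 − 1 ≈ 101.7 → 102

N ≈ 102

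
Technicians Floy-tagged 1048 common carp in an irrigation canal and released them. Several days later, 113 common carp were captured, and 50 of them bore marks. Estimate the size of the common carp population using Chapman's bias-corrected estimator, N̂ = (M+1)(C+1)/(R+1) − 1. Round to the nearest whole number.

N ≈ 2344

N̂ = (1048+1)(113+1)/(50+1) − 1 = 1049·114/51 − 1
= 119586/51 − 1 ≈ 2344.8 − 1 ≈ 2343.8 → 2344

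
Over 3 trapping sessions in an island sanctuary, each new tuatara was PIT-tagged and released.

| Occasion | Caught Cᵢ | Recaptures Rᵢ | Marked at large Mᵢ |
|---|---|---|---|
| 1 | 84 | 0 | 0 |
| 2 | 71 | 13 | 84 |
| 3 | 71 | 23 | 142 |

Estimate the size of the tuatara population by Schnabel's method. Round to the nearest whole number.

Σ MᵢCᵢ = 0·84 + 84·71 + 142·71 = 0 + 5964 + 10082 = 16046
Σ Rᵢ = 0 + 13 + 23 = 36
N̂ = 16046 / 36 ≈ 445.7 → 446

N ≈ 446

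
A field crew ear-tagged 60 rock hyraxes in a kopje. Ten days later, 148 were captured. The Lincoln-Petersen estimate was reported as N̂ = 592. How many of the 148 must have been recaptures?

From N = M·C/R: R = M·C / N = 60·148 / 592 = 8880 / 592 = 15.

R = 15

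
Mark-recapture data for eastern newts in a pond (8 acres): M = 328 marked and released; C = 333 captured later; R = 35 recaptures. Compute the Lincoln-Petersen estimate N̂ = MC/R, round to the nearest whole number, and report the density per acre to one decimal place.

density ≈ 390.1 eastern newts per acre

N̂ = 328·333/35 = 109224/35 ≈ 3120.7 → 3121
Density = N̂ / area = 3121 / 8 ≈ 390.12 → 390.1 per acre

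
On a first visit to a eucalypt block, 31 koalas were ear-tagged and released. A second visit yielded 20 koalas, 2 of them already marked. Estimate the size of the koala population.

N = (31 × 20) / 2 = 620 / 2 = 310

N = 310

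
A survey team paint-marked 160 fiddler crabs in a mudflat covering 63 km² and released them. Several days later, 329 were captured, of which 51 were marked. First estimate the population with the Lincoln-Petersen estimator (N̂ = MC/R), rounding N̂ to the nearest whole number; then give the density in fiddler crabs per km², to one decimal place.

N̂ = 160·329/51 = 52640/51 ≈ 1032.2 → 1032
Density = N̂ / area = 1032 / 63 ≈ 16.38 → 16.4 per km²

density ≈ 16.4 fiddler crabs per km²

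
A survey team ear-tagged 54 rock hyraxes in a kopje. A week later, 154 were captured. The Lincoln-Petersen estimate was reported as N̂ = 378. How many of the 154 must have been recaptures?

R = 22

From N = M·C/R: R = M·C / N = 54·154 / 378 = 8316 / 378 = 22.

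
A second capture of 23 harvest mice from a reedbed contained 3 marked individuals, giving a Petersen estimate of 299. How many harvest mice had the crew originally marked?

M = 39

From N = M·C/R: M = N·R / C = 299·3 / 23 = 897 / 23 = 39.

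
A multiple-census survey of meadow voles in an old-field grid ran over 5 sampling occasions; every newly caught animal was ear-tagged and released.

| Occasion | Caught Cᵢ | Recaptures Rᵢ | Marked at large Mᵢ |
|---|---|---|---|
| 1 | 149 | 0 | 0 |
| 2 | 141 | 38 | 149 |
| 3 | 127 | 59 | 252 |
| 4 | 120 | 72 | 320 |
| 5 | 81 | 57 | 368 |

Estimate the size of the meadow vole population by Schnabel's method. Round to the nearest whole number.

N ≈ 536

Σ MᵢCᵢ = 0·149 + 149·141 + 252·127 + 320·120 + 368·81 = 0 + 21009 + 32004 + 38400 + 29808 = 121221
Σ Rᵢ = 0 + 38 + 59 + 72 + 57 = 226
N̂ = 121221 / 226 ≈ 536.4 → 536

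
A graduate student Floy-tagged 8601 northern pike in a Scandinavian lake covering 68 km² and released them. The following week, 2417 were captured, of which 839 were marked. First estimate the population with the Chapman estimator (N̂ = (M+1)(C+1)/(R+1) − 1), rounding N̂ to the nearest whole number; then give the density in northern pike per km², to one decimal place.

density ≈ 364.1 northern pike per km²

N̂ = 8602·2418/840 − 1 = 20799636/840 − 1 ≈ 24760.47 → 24760
Density = N̂ / area = 24760 / 68 ≈ 364.12 → 364.1 per km²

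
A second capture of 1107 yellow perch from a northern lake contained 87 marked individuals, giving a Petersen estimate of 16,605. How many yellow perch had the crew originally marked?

From N = M·C/R: M = N·R / C = 16605·87 / 1107 = 1444635 / 1107 = 1305.

M = 1305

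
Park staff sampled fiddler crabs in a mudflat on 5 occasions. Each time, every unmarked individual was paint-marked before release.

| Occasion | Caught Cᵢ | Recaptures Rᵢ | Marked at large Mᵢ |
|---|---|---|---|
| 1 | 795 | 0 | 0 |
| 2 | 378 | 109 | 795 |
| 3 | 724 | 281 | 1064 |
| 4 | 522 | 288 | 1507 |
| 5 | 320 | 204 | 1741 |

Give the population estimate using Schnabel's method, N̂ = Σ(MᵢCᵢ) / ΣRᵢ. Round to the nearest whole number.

Σ MᵢCᵢ = 0·795 + 795·378 + 1064·724 + 1507·522 + 1741·320 = 0 + 300510 + 770336 + 786654 + 557120 = 2414620
Σ Rᵢ = 0 + 109 + 281 + 288 + 204 = 882
N̂ = 2414620 / 882 ≈ 2737.7 → 2738

N ≈ 2738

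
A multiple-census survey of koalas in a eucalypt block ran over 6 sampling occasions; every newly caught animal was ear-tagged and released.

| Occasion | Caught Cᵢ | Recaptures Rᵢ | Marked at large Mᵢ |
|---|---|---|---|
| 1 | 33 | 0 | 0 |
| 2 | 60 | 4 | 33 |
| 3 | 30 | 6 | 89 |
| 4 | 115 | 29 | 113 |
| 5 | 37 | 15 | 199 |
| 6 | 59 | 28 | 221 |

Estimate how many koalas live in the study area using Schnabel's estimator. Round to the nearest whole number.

Σ MᵢCᵢ = 0·33 + 33·60 + 89·30 + 113·115 + 199·37 + 221·59 = 0 + 1980 + 2670 + 12995 + 7363 + 13039 = 38047
Σ Rᵢ = 0 + 4 + 6 + 29 + 15 + 28 = 82
N̂ = 38047 / 82 ≈ 464.0 → 464

N ≈ 464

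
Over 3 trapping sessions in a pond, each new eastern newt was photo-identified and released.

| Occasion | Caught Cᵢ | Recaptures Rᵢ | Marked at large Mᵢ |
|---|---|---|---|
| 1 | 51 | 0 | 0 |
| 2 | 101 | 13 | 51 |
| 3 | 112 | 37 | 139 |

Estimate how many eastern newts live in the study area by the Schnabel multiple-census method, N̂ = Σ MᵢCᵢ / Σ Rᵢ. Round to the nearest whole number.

Σ MᵢCᵢ = 0·51 + 51·101 + 139·112 = 0 + 5151 + 15568 = 20719
Σ Rᵢ = 0 + 13 + 37 = 50
N̂ = 20719 / 50 ≈ 414.4 → 414

N ≈ 414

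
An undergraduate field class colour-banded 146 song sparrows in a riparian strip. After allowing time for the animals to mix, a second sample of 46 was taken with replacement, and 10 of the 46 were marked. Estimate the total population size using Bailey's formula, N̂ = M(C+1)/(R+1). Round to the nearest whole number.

N ≈ 624

N̂ = 146·(46+1)/(10+1) = 146·47/11 = 6862/11 ≈ 623.8 → 624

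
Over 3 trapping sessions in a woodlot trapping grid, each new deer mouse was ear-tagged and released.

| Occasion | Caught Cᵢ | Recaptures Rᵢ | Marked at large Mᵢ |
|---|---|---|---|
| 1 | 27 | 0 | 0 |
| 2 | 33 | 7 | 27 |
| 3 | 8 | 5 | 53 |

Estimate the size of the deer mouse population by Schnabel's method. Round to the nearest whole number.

N ≈ 110

Σ MᵢCᵢ = 0·27 + 27·33 + 53·8 = 0 + 891 + 424 = 1315
Σ Rᵢ = 0 + 7 + 5 = 12
N̂ = 1315 / 12 ≈ 109.6 → 110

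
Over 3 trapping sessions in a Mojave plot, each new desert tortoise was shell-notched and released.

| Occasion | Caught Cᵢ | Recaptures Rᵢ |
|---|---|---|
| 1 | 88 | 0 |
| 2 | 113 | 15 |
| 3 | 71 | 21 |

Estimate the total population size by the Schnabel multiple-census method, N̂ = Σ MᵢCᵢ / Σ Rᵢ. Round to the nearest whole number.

Marked at large before each occasion: Mᵢ = Σⱼ<ᵢ (Cⱼ − Rⱼ) → M1=0, M2=88, M3=186
Σ MᵢCᵢ = 0·88 + 88·113 + 186·71 = 0 + 9944 + 13206 = 23150
Σ Rᵢ = 0 + 15 + 21 = 36
N̂ = 23150 / 36 ≈ 643.1 → 643

N ≈ 643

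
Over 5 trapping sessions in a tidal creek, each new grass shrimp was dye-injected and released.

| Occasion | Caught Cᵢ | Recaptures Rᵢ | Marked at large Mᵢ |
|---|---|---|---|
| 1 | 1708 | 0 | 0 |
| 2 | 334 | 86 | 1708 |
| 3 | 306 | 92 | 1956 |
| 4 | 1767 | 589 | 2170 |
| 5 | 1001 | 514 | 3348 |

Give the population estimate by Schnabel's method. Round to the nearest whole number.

Σ MᵢCᵢ = 0·1708 + 1708·334 + 1956·306 + 2170·1767 + 3348·1001 = 0 + 570472 + 598536 + 3834390 + 3351348 = 8354746
Σ Rᵢ = 0 + 86 + 92 + 589 + 514 = 1281
N̂ = 8354746 / 1281 ≈ 6522.0 → 6522

N ≈ 6522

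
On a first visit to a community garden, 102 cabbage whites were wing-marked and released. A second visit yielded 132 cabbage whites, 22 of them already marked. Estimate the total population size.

N = (102 × 132) / 22 = 13464 / 22 = 612

N = 612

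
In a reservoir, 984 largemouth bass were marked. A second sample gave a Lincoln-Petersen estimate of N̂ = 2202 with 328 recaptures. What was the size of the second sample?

From N = M·C/R: C = N·R / M = 2202·328 / 984 = 722256 / 984 = 734.

C = 734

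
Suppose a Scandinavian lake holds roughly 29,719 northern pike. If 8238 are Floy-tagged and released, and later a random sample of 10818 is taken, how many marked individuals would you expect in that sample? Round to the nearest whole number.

Expected recaptures E[R] = M·C / N.
E[R] = 8238 × 10818 / 29719 = 89118684 / 29719 ≈ 2998.7 → 2999

expected recaptures ≈ 2999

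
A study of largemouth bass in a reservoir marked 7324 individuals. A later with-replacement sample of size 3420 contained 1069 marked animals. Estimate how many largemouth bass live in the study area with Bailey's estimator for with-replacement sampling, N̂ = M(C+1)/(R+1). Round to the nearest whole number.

N̂ = 7324·(3420+1)/(1069+1) = 7324·3421/1070 = 25055404/1070 ≈ 23416.3 → 23416

N ≈ 23,416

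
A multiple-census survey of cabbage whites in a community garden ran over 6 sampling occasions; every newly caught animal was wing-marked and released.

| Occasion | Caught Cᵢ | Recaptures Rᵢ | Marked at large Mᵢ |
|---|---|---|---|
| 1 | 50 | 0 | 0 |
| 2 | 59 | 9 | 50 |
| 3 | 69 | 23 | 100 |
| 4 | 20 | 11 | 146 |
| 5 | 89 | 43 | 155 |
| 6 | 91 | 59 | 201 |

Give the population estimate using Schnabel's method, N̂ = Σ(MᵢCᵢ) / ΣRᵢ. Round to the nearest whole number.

Σ MᵢCᵢ = 0·50 + 50·59 + 100·69 + 146·20 + 155·89 + 201·91 = 0 + 2950 + 6900 + 2920 + 13795 + 18291 = 44856
Σ Rᵢ = 0 + 9 + 23 + 11 + 43 + 59 = 145
N̂ = 44856 / 145 ≈ 309.4 → 309

N ≈ 309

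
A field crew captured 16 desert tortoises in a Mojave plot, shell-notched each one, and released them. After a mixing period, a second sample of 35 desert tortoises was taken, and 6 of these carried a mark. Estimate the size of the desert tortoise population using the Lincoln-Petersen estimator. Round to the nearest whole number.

If marked individuals mix randomly, R/C ≈ M/N, giving N ≈ M·C/R.
N = (16 × 35) / 6 = 560 / 6 ≈ 93.3 → 93

N ≈ 93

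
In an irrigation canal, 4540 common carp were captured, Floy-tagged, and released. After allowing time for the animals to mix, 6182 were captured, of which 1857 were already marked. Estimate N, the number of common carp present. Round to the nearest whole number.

Lincoln-Petersen assumes M/N = R/C, so N = M·C / R.
N = (4540 × 6182) / 1857 = 28066280 / 1857 ≈ 15113.8 → 15114

N ≈ 15,114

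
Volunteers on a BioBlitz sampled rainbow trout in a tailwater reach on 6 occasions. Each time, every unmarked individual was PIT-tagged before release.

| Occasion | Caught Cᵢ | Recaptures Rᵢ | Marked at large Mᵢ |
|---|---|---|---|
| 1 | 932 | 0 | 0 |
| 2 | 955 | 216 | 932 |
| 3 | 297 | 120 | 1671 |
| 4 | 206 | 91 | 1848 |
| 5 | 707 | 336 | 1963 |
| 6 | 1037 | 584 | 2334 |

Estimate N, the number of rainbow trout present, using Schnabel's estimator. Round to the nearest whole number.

N ≈ 4139

Σ MᵢCᵢ = 0·932 + 932·955 + 1671·297 + 1848·206 + 1963·707 + 2334·1037 = 0 + 890060 + 496287 + 380688 + 1387841 + 2420358 = 5575234
Σ Rᵢ = 0 + 216 + 120 + 91 + 336 + 584 = 1347
N̂ = 5575234 / 1347 ≈ 4139.0 → 4139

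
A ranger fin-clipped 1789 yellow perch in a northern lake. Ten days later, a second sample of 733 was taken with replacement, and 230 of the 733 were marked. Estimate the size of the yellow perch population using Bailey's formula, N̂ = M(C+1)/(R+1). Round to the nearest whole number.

N ≈ 5685

N̂ = 1789·(733+1)/(230+1) = 1789·734/231 = 1313126/231 ≈ 5684.5 → 5685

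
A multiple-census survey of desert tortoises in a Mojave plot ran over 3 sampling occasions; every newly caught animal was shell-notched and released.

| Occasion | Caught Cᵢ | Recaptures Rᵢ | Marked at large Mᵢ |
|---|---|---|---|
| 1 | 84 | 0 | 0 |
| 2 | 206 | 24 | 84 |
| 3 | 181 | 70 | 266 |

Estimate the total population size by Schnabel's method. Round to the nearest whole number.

N ≈ 696

Σ MᵢCᵢ = 0·84 + 84·206 + 266·181 = 0 + 17304 + 48146 = 65450
Σ Rᵢ = 0 + 24 + 70 = 94
N̂ = 65450 / 94 ≈ 696.3 → 696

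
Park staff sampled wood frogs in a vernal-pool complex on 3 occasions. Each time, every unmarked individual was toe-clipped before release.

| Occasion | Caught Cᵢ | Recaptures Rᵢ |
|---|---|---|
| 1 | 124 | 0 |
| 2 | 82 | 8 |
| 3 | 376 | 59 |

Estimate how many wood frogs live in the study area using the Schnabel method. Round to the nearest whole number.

Marked at large before each occasion: Mᵢ = Σⱼ<ᵢ (Cⱼ − Rⱼ) → M1=0, M2=124, M3=198
Σ MᵢCᵢ = 0·124 + 124·82 + 198·376 = 0 + 10168 + 74448 = 84616
Σ Rᵢ = 0 + 8 + 59 = 67
N̂ = 84616 / 67 ≈ 1262.9 → 1263

N ≈ 1263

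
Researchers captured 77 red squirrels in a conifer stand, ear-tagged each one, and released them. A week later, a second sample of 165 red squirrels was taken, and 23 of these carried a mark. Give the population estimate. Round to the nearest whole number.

N ≈ 552

N = (77 × 165) / 23 = 12705 / 23 ≈ 552.4 → 552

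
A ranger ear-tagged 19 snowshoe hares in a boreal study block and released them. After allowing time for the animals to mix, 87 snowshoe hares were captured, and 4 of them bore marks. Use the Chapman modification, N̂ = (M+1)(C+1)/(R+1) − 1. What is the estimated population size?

N = 351

N̂ = (19+1)(87+1)/(4+1) − 1 = 20·88/5 − 1
= 1760/5 − 1 = 352 − 1 = 351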